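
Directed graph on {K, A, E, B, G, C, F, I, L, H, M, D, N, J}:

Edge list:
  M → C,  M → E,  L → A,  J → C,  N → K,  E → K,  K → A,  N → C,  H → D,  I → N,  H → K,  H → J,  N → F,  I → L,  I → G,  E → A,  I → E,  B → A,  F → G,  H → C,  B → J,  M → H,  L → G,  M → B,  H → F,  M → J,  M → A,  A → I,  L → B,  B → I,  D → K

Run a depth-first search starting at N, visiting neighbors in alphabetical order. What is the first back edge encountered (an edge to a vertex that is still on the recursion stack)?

E->A

DFS from N (visiting neighbors in alphabetical order); mark gray on enter, black on exit:
N gray
  C gray
  C black
  F gray
    G gray
    G black
  F black
  K gray
    A gray
      I gray
        E gray
          E→A: A is gray → back edge
First back edge: E → A.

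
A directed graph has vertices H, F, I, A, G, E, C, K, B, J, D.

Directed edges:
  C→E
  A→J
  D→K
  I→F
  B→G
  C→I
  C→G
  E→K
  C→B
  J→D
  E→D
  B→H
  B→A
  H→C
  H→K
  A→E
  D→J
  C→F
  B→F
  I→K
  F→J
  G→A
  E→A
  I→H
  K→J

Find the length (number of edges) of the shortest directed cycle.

For each vertex v, BFS finds the shortest path from v back to v.
The shortest such closed walk is E → A → E, length 2.

2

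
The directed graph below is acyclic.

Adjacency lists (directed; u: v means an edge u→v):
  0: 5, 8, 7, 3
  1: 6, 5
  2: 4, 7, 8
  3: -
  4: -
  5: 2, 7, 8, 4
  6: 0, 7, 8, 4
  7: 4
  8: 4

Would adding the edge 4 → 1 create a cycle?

Yes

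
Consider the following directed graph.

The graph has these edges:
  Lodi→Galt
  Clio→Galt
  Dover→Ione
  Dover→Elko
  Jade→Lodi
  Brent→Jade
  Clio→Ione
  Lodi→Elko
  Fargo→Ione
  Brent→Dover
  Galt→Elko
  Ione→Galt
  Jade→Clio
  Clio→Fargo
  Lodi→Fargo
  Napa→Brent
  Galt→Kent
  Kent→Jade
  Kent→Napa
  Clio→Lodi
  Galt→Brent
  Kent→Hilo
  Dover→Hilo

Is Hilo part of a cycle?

No

Hilo lies on a cycle iff there is a path from Hilo back to itself.
Exploring from Hilo, it never reaches itself; equivalently, its strongly connected component is a singleton.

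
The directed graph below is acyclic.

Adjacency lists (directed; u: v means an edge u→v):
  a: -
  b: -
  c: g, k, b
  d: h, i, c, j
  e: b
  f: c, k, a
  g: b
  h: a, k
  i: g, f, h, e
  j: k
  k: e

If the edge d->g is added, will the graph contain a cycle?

No

Adding d→g creates a cycle iff g can already reach d.
Explore from g: no path reaches d. The graph stays acyclic.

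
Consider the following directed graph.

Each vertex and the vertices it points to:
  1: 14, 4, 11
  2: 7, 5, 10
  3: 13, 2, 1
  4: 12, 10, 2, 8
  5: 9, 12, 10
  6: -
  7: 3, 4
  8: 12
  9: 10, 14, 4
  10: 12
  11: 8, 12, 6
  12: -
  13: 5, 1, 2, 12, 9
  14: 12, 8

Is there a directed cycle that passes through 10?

No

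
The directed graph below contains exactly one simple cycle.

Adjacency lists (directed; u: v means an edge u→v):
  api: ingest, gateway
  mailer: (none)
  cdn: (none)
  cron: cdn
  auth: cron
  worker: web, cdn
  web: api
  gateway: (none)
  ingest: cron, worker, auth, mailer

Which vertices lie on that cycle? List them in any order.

DFS with gray/black marking from api:
api gray
  ingest gray
    cron gray
      cdn gray
      cdn black
    cron black
    worker gray
      web gray
        web→api: api is gray → back edge
Back edge closes the cycle api → ingest → worker → web → api; its vertices are {api, web, ingest, worker}.

api, web, ingest, worker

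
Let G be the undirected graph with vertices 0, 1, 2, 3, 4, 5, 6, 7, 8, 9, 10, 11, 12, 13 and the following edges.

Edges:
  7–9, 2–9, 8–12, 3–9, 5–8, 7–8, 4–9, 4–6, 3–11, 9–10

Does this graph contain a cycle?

DFS, tracking each vertex's parent; an edge to a visited non-parent vertex closes a cycle.
Start from 9:
visit 9 (parent –)
  visit 4 (parent 9)
    4–9: parent, skip
    visit 6 (parent 4)
      6–4: parent, skip
  visit 10 (parent 9)
    10–9: parent, skip
  visit 7 (parent 9)
    7–9: parent, skip
    visit 8 (parent 7)
      visit 5 (parent 8)
        5–8: parent, skip
      visit 12 (parent 8)
        12–8: parent, skip
      8–7: parent, skip
  visit 2 (parent 9)
    2–9: parent, skip
  visit 3 (parent 9)
    visit 11 (parent 3)
      11–3: parent, skip
    3–9: parent, skip
visit 0 (parent –)
visit 1 (parent –)
visit 13 (parent –)
No non-parent visited neighbor found — the graph is a forest.

No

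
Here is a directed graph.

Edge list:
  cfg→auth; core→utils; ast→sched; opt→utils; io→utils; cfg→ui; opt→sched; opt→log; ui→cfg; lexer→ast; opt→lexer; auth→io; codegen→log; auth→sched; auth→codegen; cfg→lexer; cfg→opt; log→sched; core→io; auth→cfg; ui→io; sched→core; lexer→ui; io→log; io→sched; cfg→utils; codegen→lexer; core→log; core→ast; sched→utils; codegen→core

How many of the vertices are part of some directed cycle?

11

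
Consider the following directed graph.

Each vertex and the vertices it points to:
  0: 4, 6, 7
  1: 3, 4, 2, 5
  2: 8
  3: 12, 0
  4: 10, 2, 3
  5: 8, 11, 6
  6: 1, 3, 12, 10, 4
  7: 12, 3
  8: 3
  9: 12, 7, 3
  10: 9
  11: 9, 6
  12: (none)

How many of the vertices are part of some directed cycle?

A vertex is on a directed cycle iff it belongs to a strongly connected component of size ≥ 2 (or has a self-loop).
The vertices on cycles are {0, 1, 2, 3, 4, 5, 6, 7, 8, 9, 10, 11} — 12 in total.

12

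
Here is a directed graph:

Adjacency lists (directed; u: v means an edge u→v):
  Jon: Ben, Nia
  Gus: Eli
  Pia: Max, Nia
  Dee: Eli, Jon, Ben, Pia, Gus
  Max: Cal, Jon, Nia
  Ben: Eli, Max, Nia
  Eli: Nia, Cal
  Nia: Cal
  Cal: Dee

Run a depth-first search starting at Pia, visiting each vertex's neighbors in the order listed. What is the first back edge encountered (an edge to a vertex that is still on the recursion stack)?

DFS from Pia (visiting each vertex's neighbors in the order listed); mark gray on enter, black on exit:
Pia gray
  Max gray
    Cal gray
      Dee gray
        Eli gray
          Nia gray
            Nia→Cal: Cal is gray → back edge
First back edge: Nia → Cal.

Nia->Cal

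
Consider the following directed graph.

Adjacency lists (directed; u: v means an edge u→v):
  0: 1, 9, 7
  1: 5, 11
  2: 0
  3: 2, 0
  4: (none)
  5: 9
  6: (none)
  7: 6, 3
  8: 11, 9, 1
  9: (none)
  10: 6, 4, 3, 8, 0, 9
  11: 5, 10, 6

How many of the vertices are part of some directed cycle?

8

A vertex is on a directed cycle iff it belongs to a strongly connected component of size ≥ 2 (or has a self-loop).
The vertices on cycles are {0, 1, 2, 3, 7, 8, 10, 11} — 8 in total.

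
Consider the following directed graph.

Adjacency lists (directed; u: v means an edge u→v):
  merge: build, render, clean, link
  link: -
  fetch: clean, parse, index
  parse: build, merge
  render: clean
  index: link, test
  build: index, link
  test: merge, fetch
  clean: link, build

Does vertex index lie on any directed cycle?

index is on a cycle iff index can reach itself via ≥1 edge.
index → test → fetch → index — yes.

Yes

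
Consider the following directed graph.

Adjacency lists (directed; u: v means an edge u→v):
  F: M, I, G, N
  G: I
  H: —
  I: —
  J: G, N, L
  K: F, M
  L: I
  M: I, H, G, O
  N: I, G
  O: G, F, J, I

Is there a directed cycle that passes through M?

Yes

M is on a cycle iff M can reach itself via ≥1 edge.
M → O → F → M — yes.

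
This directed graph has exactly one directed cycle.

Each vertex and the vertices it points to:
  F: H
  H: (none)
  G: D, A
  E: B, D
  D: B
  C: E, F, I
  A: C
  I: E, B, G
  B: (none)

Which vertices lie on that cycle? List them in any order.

A, C, G, I

DFS with gray/black marking from C:
C gray
  E gray
    B gray
    B black
    D gray
      D→B: B black — skip
    D black
  E black
  F gray
    H gray
    H black
  F black
  I gray
    I→E: E black — skip
    I→B: B black — skip
    G gray
      G→D: D black — skip
      A gray
        A→C: C is gray → back edge
Back edge closes the cycle C → I → G → A → C; its vertices are {A, C, G, I}.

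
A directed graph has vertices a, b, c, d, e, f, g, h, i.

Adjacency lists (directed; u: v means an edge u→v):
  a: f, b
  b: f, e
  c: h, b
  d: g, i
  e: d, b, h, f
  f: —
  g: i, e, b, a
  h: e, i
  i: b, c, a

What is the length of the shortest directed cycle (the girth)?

For each vertex v, BFS finds the shortest path from v back to v.
The shortest such closed walk is e → h → e, length 2.

2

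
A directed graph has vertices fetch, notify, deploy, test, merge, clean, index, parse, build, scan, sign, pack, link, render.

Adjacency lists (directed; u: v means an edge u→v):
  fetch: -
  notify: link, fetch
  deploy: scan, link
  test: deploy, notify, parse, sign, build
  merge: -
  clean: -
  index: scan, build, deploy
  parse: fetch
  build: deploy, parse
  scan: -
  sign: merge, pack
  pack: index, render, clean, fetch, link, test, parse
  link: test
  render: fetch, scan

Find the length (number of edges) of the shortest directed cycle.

For each vertex v, BFS finds the shortest path from v back to v.
The shortest such closed walk is sign → pack → test → sign, length 3.

3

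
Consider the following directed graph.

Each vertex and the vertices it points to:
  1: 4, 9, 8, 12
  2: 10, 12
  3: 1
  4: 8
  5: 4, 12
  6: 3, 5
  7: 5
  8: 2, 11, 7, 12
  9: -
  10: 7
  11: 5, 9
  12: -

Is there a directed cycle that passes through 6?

6 lies on a cycle iff there is a path from 6 back to itself.
Exploring from 6, it never reaches itself; equivalently, its strongly connected component is a singleton.

No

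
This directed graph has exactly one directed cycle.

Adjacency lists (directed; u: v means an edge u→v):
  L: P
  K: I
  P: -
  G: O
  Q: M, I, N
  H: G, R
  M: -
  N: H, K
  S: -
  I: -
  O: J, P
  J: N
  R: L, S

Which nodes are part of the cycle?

G, H, J, N, O

DFS with gray/black marking from N:
N gray
  H gray
    G gray
      O gray
        J gray
          J→N: N is gray → back edge
Back edge closes the cycle N → H → G → O → J → N; its vertices are {G, H, J, N, O}.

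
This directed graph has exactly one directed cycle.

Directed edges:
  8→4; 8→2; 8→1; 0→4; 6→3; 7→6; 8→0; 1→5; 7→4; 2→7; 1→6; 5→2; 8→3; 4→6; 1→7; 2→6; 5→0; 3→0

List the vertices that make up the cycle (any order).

0, 3, 4, 6

DFS with gray/black marking from 3:
3 gray
  0 gray
    4 gray
      6 gray
        6→3: 3 is gray → back edge
Back edge closes the cycle 3 → 0 → 4 → 6 → 3; its vertices are {0, 3, 4, 6}.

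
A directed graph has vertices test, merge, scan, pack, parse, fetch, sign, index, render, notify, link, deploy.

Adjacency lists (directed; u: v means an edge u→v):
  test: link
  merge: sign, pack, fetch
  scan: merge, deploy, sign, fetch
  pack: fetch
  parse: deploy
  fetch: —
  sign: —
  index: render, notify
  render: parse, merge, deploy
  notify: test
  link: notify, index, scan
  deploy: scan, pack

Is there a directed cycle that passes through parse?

No

parse lies on a cycle iff there is a path from parse back to itself.
Exploring from parse, it never reaches itself; equivalently, its strongly connected component is a singleton.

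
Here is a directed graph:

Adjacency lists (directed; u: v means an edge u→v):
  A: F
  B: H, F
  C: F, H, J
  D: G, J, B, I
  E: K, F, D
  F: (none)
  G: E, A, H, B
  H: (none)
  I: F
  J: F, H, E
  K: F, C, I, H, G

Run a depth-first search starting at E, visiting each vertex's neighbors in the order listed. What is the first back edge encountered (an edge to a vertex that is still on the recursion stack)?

J->E

DFS from E (visiting each vertex's neighbors in the order listed); mark gray on enter, black on exit:
E gray
  K gray
    F gray
    F black
    C gray
      C→F: F black — skip
      H gray
      H black
      J gray
        J→F: F black — skip
        J→H: H black — skip
        J→E: E is gray → back edge
First back edge: J → E.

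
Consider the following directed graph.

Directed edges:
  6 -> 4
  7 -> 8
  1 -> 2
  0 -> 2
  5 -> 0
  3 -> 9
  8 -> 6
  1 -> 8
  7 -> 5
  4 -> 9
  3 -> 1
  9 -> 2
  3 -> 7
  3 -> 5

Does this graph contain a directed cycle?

No

DFS with white/gray/black marking, starting from 3:
3 gray
  9 gray
    2 gray
    2 black
  9 black
  5 gray
    0 gray
      0→2: 2 black — skip
    0 black
  5 black
  7 gray
    8 gray
      6 gray
        4 gray
          4→9: 9 black — skip
        4 black
      6 black
    8 black
    7→5: 5 black — skip
  7 black
  1 gray
    1→8: 8 black — skip
    1→2: 2 black — skip
  1 black
3 black
Every edge goes to a white or black vertex — no back edge, so the graph is acyclic.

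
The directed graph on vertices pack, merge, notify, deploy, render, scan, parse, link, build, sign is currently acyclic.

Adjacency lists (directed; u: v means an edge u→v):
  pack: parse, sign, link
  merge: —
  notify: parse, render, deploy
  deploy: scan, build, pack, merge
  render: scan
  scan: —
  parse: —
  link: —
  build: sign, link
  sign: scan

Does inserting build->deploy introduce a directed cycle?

Yes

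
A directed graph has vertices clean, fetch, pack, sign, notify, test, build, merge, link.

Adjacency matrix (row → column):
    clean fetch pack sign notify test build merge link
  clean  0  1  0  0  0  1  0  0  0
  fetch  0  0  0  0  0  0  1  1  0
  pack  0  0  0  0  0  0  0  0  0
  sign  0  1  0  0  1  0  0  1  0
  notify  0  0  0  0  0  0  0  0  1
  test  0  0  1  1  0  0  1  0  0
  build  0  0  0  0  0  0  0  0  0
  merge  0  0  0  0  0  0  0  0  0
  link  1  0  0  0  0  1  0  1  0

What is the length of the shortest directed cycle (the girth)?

4

For each vertex v, BFS finds the shortest path from v back to v.
The shortest such closed walk is link → test → sign → notify → link, length 4.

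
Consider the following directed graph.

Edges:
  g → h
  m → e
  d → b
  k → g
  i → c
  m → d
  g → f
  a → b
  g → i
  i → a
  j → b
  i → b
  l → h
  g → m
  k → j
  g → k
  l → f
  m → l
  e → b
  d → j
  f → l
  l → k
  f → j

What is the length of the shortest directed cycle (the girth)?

For each vertex v, BFS finds the shortest path from v back to v.
The shortest such closed walk is g → k → g, length 2.

2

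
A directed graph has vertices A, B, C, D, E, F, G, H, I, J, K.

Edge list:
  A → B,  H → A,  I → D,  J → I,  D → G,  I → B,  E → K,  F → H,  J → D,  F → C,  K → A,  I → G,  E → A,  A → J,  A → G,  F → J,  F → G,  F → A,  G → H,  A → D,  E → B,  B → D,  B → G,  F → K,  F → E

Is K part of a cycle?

K lies on a cycle iff there is a path from K back to itself.
Exploring from K, it never reaches itself; equivalently, its strongly connected component is a singleton.

No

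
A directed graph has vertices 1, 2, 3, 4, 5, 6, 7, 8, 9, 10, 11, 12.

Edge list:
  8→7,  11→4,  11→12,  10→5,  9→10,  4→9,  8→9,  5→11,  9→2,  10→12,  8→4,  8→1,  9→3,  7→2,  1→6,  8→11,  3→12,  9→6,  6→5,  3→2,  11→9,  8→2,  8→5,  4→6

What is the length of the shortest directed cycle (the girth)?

For each vertex v, BFS finds the shortest path from v back to v.
The shortest such closed walk is 4 → 6 → 5 → 11 → 4, length 4.

4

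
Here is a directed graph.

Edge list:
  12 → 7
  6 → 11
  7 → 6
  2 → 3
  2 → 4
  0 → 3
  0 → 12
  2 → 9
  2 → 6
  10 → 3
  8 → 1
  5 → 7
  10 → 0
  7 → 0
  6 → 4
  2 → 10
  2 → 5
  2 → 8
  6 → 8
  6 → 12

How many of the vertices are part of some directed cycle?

4

A vertex is on a directed cycle iff it belongs to a strongly connected component of size ≥ 2 (or has a self-loop).
The vertices on cycles are {0, 6, 7, 12} — 4 in total.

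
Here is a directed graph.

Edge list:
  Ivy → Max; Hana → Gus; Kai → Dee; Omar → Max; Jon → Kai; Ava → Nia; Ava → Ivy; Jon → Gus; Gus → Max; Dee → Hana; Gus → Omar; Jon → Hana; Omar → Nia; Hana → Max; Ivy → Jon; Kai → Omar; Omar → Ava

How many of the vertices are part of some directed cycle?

A vertex is on a directed cycle iff it belongs to a strongly connected component of size ≥ 2 (or has a self-loop).
The vertices on cycles are {Ava, Dee, Gus, Ivy, Jon, Kai, Hana, Omar} — 8 in total.

8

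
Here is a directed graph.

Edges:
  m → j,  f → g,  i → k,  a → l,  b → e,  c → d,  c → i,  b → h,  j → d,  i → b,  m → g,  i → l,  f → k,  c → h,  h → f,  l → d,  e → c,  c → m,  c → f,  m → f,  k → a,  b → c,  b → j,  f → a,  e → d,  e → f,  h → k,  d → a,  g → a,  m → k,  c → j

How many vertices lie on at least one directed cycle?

7

A vertex is on a directed cycle iff it belongs to a strongly connected component of size ≥ 2 (or has a self-loop).
The vertices on cycles are {a, b, c, d, e, i, l} — 7 in total.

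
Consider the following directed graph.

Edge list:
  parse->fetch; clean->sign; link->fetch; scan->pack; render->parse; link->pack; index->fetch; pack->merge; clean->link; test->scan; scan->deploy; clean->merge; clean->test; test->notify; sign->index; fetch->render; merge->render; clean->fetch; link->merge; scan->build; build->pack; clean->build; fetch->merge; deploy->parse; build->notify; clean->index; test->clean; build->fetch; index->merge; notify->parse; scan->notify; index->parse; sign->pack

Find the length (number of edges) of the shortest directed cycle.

2

For each vertex v, BFS finds the shortest path from v back to v.
The shortest such closed walk is clean → test → clean, length 2.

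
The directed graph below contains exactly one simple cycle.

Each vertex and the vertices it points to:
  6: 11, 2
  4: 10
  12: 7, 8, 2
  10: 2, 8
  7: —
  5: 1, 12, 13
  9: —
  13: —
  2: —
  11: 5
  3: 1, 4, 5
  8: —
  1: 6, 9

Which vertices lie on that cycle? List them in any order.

1, 5, 6, 11

DFS with gray/black marking from 5:
5 gray
  1 gray
    6 gray
      11 gray
        11→5: 5 is gray → back edge
Back edge closes the cycle 5 → 1 → 6 → 11 → 5; its vertices are {1, 5, 6, 11}.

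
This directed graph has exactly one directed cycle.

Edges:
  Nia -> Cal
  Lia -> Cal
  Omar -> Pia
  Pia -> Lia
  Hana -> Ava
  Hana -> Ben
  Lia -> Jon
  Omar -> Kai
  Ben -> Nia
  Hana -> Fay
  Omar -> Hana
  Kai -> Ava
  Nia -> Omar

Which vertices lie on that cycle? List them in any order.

Ben, Nia, Hana, Omar

DFS with gray/black marking from Omar:
Omar gray
  Pia gray
    Lia gray
      Cal gray
      Cal black
      Jon gray
      Jon black
    Lia black
  Pia black
  Hana gray
    Ava gray
    Ava black
    Ben gray
      Nia gray
        Nia→Omar: Omar is gray → back edge
Back edge closes the cycle Omar → Hana → Ben → Nia → Omar; its vertices are {Ben, Nia, Hana, Omar}.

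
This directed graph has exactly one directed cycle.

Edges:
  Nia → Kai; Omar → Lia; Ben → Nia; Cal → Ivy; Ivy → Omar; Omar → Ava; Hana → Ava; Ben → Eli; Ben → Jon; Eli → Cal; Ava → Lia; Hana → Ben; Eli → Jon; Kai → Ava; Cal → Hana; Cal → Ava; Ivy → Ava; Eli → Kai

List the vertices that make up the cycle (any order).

Ben, Cal, Eli, Hana

DFS with gray/black marking from Ben:
Ben gray
  Jon gray
  Jon black
  Eli gray
    Kai gray
      Ava gray
        Lia gray
        Lia black
      Ava black
    Kai black
    Eli→Jon: Jon black — skip
    Cal gray
      Hana gray
        Hana→Ava: Ava black — skip
        Hana→Ben: Ben is gray → back edge
Back edge closes the cycle Ben → Eli → Cal → Hana → Ben; its vertices are {Ben, Cal, Eli, Hana}.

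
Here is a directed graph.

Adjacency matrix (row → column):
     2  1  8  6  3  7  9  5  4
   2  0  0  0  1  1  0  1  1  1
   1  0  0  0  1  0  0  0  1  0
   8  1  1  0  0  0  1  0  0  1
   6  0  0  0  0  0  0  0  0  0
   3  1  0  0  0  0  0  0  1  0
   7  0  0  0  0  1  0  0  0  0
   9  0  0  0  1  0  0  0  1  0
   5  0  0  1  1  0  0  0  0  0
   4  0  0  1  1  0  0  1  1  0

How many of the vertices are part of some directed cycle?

A vertex is on a directed cycle iff it belongs to a strongly connected component of size ≥ 2 (or has a self-loop).
The vertices on cycles are {1, 2, 3, 4, 5, 7, 8, 9} — 8 in total.

8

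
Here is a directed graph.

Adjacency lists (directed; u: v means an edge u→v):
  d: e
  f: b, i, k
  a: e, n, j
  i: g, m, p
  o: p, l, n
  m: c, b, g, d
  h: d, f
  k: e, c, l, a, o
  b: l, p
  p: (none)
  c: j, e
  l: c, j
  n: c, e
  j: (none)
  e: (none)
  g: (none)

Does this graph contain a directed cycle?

No

DFS with white/gray/black marking, starting from g:
g gray
g black
d gray
  e gray
  e black
d black
f gray
  b gray
    l gray
      c gray
        j gray
        j black
        c→e: e black — skip
      c black
      l→j: j black — skip
    l black
    p gray
    p black
  b black
  i gray
    i→g: g black — skip
    m gray
      m→c: c black — skip
      m→b: b black — skip
      m→g: g black — skip
      m→d: d black — skip
    m black
    i→p: p black — skip
  i black
  k gray
    k→e: e black — skip
    k→c: c black — skip
    k→l: l black — skip
    a gray
      a→e: e black — skip
      n gray
        n→c: c black — skip
        n→e: e black — skip
      n black
      a→j: j black — skip
    a black
    o gray
      o→p: p black — skip
      o→l: l black — skip
      o→n: n black — skip
    o black
  k black
f black
h gray
  h→d: d black — skip
  h→f: f black — skip
h black
Every edge goes to a white or black vertex — no back edge, so the graph is acyclic.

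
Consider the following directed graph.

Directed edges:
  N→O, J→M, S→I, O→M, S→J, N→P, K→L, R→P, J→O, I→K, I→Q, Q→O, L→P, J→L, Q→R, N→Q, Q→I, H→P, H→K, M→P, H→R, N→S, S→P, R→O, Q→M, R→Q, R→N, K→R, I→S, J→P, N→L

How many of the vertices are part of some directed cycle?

6

A vertex is on a directed cycle iff it belongs to a strongly connected component of size ≥ 2 (or has a self-loop).
The vertices on cycles are {I, K, N, Q, R, S} — 6 in total.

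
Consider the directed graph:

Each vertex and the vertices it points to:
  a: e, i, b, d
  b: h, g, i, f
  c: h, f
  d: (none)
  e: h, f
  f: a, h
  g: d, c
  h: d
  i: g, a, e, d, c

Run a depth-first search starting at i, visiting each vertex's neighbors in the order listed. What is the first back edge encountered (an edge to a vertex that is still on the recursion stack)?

DFS from i (visiting each vertex's neighbors in the order listed); mark gray on enter, black on exit:
i gray
  g gray
    d gray
    d black
    c gray
      h gray
        h→d: d black — skip
      h black
      f gray
        a gray
          e gray
            e→h: h black — skip
            e→f: f is gray → back edge
First back edge: e → f.

e→f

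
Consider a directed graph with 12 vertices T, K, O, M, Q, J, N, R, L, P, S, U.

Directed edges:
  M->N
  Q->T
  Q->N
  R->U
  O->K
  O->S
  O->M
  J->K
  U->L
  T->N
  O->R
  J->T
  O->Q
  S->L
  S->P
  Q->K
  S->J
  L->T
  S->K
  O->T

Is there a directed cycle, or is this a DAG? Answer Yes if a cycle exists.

DFS with white/gray/black marking, starting from S:
S gray
  P gray
  P black
  L gray
    T gray
      N gray
      N black
    T black
  L black
  J gray
    K gray
    K black
    J→T: T black — skip
  J black
  S→K: K black — skip
S black
O gray
  O→K: K black — skip
  R gray
    U gray
      U→L: L black — skip
    U black
  R black
  Q gray
    Q→K: K black — skip
    Q→T: T black — skip
    Q→N: N black — skip
  Q black
  O→T: T black — skip
  M gray
    M→N: N black — skip
  M black
  O→S: S black — skip
O black
Every edge goes to a white or black vertex — no back edge, so the graph is acyclic.

No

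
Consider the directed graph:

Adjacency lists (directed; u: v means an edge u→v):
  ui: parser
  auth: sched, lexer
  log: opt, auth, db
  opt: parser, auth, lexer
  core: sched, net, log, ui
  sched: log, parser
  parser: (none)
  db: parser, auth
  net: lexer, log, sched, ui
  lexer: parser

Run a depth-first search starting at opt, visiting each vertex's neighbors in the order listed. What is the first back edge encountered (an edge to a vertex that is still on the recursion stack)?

log->opt

DFS from opt (visiting each vertex's neighbors in the order listed); mark gray on enter, black on exit:
opt gray
  parser gray
  parser black
  auth gray
    sched gray
      log gray
        log→opt: opt is gray → back edge
First back edge: log → opt.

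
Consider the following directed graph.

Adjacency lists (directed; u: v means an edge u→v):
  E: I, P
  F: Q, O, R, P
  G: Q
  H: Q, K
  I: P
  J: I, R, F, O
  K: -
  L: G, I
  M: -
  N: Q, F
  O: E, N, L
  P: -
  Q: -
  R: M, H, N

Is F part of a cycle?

Yes

F is on a cycle iff F can reach itself via ≥1 edge.
F → O → N → F — yes.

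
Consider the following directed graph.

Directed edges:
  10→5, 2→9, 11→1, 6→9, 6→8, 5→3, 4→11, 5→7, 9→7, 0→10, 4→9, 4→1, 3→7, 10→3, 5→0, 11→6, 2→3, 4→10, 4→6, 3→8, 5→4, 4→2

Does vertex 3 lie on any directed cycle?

No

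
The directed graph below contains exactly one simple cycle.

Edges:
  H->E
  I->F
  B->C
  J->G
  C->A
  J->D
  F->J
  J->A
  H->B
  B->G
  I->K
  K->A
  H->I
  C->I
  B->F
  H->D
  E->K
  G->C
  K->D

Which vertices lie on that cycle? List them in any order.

DFS with gray/black marking from I:
I gray
  F gray
    J gray
      A gray
      A black
      G gray
        C gray
          C→I: I is gray → back edge
Back edge closes the cycle I → F → J → G → C → I; its vertices are {C, F, G, I, J}.

C, F, G, I, J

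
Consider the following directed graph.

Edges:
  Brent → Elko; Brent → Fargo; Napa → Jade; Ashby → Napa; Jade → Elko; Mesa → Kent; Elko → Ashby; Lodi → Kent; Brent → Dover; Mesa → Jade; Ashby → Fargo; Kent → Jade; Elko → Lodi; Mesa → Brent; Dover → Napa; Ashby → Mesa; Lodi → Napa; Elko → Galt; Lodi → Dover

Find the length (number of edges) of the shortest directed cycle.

For each vertex v, BFS finds the shortest path from v back to v.
The shortest such closed walk is Brent → Elko → Ashby → Mesa → Brent, length 4.

4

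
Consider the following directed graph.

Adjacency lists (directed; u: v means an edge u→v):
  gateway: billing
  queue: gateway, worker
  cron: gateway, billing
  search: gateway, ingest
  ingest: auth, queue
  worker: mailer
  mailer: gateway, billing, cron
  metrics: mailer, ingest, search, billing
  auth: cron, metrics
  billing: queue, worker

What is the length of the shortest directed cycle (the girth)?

For each vertex v, BFS finds the shortest path from v back to v.
The shortest such closed walk is metrics → ingest → auth → metrics, length 3.

3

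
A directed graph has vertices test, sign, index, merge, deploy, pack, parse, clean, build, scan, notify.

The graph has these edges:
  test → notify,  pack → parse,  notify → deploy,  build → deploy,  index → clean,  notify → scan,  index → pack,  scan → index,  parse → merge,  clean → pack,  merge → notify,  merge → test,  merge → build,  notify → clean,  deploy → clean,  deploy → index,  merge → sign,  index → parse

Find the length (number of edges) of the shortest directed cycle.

5

For each vertex v, BFS finds the shortest path from v back to v.
The shortest such closed walk is merge → notify → clean → pack → parse → merge, length 5.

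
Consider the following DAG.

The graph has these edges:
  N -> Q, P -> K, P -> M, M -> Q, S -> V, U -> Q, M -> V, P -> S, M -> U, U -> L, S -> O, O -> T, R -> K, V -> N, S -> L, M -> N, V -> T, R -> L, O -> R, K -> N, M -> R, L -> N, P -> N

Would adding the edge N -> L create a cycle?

Yes

Adding N→L creates a cycle iff L can already reach N.
Path from L: L → N.
So L → … → N → L is a cycle.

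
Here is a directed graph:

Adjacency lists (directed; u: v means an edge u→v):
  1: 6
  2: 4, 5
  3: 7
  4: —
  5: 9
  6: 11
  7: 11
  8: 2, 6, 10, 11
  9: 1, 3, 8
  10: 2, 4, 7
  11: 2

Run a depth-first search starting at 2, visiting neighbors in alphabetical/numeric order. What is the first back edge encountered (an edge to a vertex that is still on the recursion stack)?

11→2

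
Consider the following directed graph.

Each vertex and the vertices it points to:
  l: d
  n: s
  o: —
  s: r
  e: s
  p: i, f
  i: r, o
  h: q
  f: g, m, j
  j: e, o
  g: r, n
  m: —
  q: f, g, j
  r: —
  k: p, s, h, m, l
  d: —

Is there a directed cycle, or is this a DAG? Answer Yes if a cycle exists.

No

DFS with white/gray/black marking, starting from f:
f gray
  g gray
    r gray
    r black
    n gray
      s gray
        s→r: r black — skip
      s black
    n black
  g black
  m gray
  m black
  j gray
    e gray
      e→s: s black — skip
    e black
    o gray
    o black
  j black
f black
l gray
  d gray
  d black
l black
p gray
  i gray
    i→r: r black — skip
    i→o: o black — skip
  i black
  p→f: f black — skip
p black
h gray
  q gray
    q→f: f black — skip
    q→g: g black — skip
    q→j: j black — skip
  q black
h black
k gray
  k→p: p black — skip
  k→s: s black — skip
  k→h: h black — skip
  k→m: m black — skip
  k→l: l black — skip
k black
Every edge goes to a white or black vertex — no back edge, so the graph is acyclic.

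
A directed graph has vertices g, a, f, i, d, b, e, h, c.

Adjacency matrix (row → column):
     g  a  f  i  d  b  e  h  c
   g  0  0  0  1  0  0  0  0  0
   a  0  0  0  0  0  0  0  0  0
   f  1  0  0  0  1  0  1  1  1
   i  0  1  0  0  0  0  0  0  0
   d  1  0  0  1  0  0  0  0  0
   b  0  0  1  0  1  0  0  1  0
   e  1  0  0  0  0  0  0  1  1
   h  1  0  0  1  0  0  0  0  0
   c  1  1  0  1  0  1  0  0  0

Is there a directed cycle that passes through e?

Yes

e is on a cycle iff e can reach itself via ≥1 edge.
e → c → b → f → e — yes.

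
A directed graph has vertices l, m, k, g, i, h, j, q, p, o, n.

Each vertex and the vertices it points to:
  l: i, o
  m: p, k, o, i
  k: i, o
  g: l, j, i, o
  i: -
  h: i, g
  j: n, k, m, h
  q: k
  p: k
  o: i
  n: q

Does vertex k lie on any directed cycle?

No

k lies on a cycle iff there is a path from k back to itself.
Exploring from k, it never reaches itself; equivalently, its strongly connected component is a singleton.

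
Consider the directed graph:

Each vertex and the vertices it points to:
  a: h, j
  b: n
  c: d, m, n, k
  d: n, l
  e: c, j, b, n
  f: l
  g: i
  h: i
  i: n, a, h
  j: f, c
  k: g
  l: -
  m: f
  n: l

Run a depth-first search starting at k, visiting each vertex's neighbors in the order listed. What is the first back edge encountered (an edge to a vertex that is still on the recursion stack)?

DFS from k (visiting each vertex's neighbors in the order listed); mark gray on enter, black on exit:
k gray
  g gray
    i gray
      n gray
        l gray
        l black
      n black
      a gray
        h gray
          h→i: i is gray → back edge
First back edge: h → i.

h->i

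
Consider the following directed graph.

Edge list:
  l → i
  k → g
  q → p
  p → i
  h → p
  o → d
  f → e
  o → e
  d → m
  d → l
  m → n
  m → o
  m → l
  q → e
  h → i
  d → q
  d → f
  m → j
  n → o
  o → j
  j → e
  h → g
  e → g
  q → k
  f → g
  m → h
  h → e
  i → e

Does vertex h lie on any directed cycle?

No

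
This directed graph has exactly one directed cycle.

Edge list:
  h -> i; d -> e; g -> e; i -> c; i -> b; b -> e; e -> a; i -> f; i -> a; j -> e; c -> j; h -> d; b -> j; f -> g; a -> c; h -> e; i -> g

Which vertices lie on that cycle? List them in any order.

a, c, e, j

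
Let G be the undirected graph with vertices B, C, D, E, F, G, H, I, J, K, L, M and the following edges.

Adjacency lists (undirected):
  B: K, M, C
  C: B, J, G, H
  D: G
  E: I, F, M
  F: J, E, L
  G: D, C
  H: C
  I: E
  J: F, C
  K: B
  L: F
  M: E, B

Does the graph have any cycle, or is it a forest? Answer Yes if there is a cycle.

Yes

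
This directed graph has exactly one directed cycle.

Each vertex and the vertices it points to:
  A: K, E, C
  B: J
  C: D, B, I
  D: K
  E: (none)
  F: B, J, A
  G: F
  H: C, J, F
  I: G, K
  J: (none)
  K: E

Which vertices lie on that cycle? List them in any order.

A, C, F, G, I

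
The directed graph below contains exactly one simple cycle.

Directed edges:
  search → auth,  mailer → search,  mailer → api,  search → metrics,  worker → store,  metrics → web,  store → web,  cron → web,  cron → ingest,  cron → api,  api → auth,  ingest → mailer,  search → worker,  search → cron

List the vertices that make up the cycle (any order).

cron, ingest, mailer, search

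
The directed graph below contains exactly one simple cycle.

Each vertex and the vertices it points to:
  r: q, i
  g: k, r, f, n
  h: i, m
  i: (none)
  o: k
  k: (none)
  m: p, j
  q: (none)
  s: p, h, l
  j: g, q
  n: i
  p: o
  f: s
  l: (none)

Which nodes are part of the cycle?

f, g, h, j, m, s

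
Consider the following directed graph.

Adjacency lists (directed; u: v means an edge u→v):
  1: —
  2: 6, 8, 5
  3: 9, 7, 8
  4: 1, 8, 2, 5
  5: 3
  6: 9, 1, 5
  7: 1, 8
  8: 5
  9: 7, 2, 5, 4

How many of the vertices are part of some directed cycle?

A vertex is on a directed cycle iff it belongs to a strongly connected component of size ≥ 2 (or has a self-loop).
The vertices on cycles are {2, 3, 4, 5, 6, 7, 8, 9} — 8 in total.

8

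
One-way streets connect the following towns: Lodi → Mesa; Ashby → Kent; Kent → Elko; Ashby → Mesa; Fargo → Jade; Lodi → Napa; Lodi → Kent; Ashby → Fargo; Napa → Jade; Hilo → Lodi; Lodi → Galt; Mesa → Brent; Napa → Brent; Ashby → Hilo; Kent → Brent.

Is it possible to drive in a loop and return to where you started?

DFS with white/gray/black marking, starting from Mesa:
Mesa gray
  Brent gray
  Brent black
Mesa black
Galt gray
Galt black
Elko gray
Elko black
Fargo gray
  Jade gray
  Jade black
Fargo black
Lodi gray
  Kent gray
    Kent→Elko: Elko black — skip
    Kent→Brent: Brent black — skip
  Kent black
  Lodi→Galt: Galt black — skip
  Napa gray
    Napa→Jade: Jade black — skip
    Napa→Brent: Brent black — skip
  Napa black
  Lodi→Mesa: Mesa black — skip
Lodi black
Ashby gray
  Ashby→Fargo: Fargo black — skip
  Ashby→Mesa: Mesa black — skip
  Hilo gray
    Hilo→Lodi: Lodi black — skip
  Hilo black
  Ashby→Kent: Kent black — skip
Ashby black
Every edge goes to a white or black vertex — no back edge, so the graph is acyclic.

No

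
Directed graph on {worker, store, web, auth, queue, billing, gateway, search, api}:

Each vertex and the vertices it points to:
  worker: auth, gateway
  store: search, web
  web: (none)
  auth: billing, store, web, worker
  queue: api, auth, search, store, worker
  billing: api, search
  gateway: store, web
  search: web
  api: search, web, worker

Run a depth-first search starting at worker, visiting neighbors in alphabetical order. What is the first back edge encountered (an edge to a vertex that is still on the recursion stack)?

api→worker

DFS from worker (visiting neighbors in alphabetical order); mark gray on enter, black on exit:
worker gray
  auth gray
    billing gray
      api gray
        search gray
          web gray
          web black
        search black
        api→web: web black — skip
        api→worker: worker is gray → back edge
First back edge: api → worker.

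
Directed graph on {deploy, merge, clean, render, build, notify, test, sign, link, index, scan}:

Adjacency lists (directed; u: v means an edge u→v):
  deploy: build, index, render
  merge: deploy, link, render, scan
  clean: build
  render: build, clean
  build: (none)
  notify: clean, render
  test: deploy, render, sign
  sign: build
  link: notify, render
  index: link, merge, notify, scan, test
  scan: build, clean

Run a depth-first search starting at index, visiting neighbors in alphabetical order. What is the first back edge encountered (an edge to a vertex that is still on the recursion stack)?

deploy->index

DFS from index (visiting neighbors in alphabetical order); mark gray on enter, black on exit:
index gray
  link gray
    notify gray
      clean gray
        build gray
        build black
      clean black
      render gray
        render→build: build black — skip
        render→clean: clean black — skip
      render black
    notify black
    link→render: render black — skip
  link black
  merge gray
    deploy gray
      deploy→build: build black — skip
      deploy→index: index is gray → back edge
First back edge: deploy → index.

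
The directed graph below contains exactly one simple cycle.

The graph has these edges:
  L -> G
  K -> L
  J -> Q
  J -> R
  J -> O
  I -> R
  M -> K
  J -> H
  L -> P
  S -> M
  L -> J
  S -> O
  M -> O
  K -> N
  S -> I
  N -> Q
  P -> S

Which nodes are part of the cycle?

K, L, M, P, S

DFS with gray/black marking from M:
M gray
  O gray
  O black
  K gray
    N gray
      Q gray
      Q black
    N black
    L gray
      G gray
      G black
      P gray
        S gray
          S→O: O black — skip
          S→M: M is gray → back edge
Back edge closes the cycle M → K → L → P → S → M; its vertices are {K, L, M, P, S}.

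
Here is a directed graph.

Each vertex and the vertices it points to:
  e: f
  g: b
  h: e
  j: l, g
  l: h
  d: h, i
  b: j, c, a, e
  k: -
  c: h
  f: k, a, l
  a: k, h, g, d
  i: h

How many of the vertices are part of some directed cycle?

11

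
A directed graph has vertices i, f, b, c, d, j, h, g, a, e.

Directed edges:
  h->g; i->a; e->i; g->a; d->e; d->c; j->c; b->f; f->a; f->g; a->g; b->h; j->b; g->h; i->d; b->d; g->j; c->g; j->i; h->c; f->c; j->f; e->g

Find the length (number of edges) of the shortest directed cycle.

2

For each vertex v, BFS finds the shortest path from v back to v.
The shortest such closed walk is h → g → h, length 2.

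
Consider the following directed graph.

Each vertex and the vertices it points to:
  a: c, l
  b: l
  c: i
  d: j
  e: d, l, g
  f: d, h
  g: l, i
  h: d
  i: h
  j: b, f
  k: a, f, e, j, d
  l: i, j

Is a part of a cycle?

No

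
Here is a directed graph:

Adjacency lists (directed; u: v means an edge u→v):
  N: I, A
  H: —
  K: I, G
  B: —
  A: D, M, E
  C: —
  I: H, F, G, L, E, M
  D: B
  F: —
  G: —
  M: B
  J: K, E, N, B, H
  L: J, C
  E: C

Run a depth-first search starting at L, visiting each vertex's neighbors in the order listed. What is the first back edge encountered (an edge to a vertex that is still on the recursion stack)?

I→L

DFS from L (visiting each vertex's neighbors in the order listed); mark gray on enter, black on exit:
L gray
  J gray
    K gray
      I gray
        H gray
        H black
        F gray
        F black
        G gray
        G black
        I→L: L is gray → back edge
First back edge: I → L.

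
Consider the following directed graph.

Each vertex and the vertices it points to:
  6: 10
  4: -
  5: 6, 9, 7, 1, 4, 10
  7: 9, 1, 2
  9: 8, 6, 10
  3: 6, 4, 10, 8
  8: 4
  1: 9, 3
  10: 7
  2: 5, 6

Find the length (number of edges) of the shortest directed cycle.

For each vertex v, BFS finds the shortest path from v back to v.
The shortest such closed walk is 7 → 2 → 5 → 7, length 3.

3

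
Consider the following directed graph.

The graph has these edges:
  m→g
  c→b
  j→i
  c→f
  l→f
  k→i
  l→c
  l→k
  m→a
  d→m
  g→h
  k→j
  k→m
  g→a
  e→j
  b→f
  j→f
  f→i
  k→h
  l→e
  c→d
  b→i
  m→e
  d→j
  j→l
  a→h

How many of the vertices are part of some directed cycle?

7

A vertex is on a directed cycle iff it belongs to a strongly connected component of size ≥ 2 (or has a self-loop).
The vertices on cycles are {c, d, e, j, k, l, m} — 7 in total.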